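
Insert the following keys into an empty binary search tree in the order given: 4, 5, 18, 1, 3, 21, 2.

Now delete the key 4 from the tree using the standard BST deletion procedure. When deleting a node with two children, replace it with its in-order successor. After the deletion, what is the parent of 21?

4: root
5: right child of 4 (depth 1)
18: right child of 5 (depth 2)
1: left child of 4 (depth 1)
3: right child of 1 (depth 2)
21: right child of 18 (depth 3)
2: left child of 3 (depth 3)

Delete 4 (two children — replace with in-order successor).
After deletion, 21's parent is 18.

18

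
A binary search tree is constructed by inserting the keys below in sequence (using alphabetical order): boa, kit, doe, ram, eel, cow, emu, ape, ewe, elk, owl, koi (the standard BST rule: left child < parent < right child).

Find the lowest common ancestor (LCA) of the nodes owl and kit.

kit

boa: root
kit: right child of boa (depth 1)
doe: left child of kit (depth 2)
ram: right child of kit (depth 2)
eel: right child of doe (depth 3)
cow: left child of doe (depth 3)
emu: right child of eel (depth 4)
ape: left child of boa (depth 1)
ewe: right child of emu (depth 5)
elk: left child of emu (depth 5)
owl: left child of ram (depth 3)
koi: left child of owl (depth 4)

Path to owl: boa → kit → ram → owl
Path to kit: boa → kit
kit lies on both paths and is an ancestor of the other node.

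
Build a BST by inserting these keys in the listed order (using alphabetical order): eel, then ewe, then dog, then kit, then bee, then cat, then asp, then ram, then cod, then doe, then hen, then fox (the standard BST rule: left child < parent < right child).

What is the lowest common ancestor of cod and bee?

bee

Insert eel: tree is empty, so eel becomes the root.
Insert ewe: ewe > eel → go right. Place as right child of eel.
Insert dog: dog < eel → go left. Place as left child of eel.
Insert kit: kit > eel → go right; kit > ewe → go right. Place as right child of ewe.
Insert bee: bee < eel → go left; bee < dog → go left. Place as left child of dog.
Insert cat: cat < eel → go left; cat < dog → go left; cat > bee → go right. Place as right child of bee.
Insert asp: asp < eel → go left; asp < dog → go left; asp < bee → go left. Place as left child of bee.
Insert ram: ram > eel → go right; ram > ewe → go right; ram > kit → go right. Place as right child of kit.
Insert cod: cod < eel → go left; cod < dog → go left; cod > bee → go right; cod > cat → go right. Place as right child of cat.
Insert doe: doe < eel → go left; doe < dog → go left; doe > bee → go right; doe > cat → go right; doe > cod → go right. Place as right child of cod.
Insert hen: hen > eel → go right; hen > ewe → go right; hen < kit → go left. Place as left child of kit.
Insert fox: fox > eel → go right; fox > ewe → go right; fox < kit → go left; fox < hen → go left. Place as left child of hen.

Path to cod: eel → dog → bee → cat → cod
Path to bee: eel → dog → bee
bee lies on both paths and is an ancestor of the other node.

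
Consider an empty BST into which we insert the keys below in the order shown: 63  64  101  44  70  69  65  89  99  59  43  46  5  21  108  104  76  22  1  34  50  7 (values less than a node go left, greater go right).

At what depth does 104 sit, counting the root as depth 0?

Insert 63: tree is empty, so 63 becomes the root.
Insert 64: 64 > 63 → go right. Place as right child of 63.
Insert 101: 101 > 63 → go right; 101 > 64 → go right. Place as right child of 64.
Insert 44: 44 < 63 → go left. Place as left child of 63.
Insert 70: 70 > 63 → go right; 70 > 64 → go right; 70 < 101 → go left. Place as left child of 101.
Insert 69: 69 > 63 → go right; 69 > 64 → go right; 69 < 101 → go left; 69 < 70 → go left. Place as left child of 70.
Insert 65: 65 > 63 → go right; 65 > 64 → go right; 65 < 101 → go left; 65 < 70 → go left; 65 < 69 → go left. Place as left child of 69.
Insert 89: 89 > 63 → go right; 89 > 64 → go right; 89 < 101 → go left; 89 > 70 → go right. Place as right child of 70.
Insert 99: 99 > 63 → go right; 99 > 64 → go right; 99 < 101 → go left; 99 > 70 → go right; 99 > 89 → go right. Place as right child of 89.
Insert 59: 59 < 63 → go left; 59 > 44 → go right. Place as right child of 44.
Insert 43: 43 < 63 → go left; 43 < 44 → go left. Place as left child of 44.
Insert 46: 46 < 63 → go left; 46 > 44 → go right; 46 < 59 → go left. Place as left child of 59.
Insert 5: 5 < 63 → go left; 5 < 44 → go left; 5 < 43 → go left. Place as left child of 43.
Insert 21: 21 < 63 → go left; 21 < 44 → go left; 21 < 43 → go left; 21 > 5 → go right. Place as right child of 5.
Insert 108: 108 > 63 → go right; 108 > 64 → go right; 108 > 101 → go right. Place as right child of 101.
Insert 104: 104 > 63 → go right; 104 > 64 → go right; 104 > 101 → go right; 104 < 108 → go left. Place as left child of 108.
Insert 76: 76 > 63 → go right; 76 > 64 → go right; 76 < 101 → go left; 76 > 70 → go right; 76 < 89 → go left. Place as left child of 89.
Insert 22: 22 < 63 → go left; 22 < 44 → go left; 22 < 43 → go left; 22 > 5 → go right; 22 > 21 → go right. Place as right child of 21.
Insert 1: 1 < 63 → go left; 1 < 44 → go left; 1 < 43 → go left; 1 < 5 → go left. Place as left child of 5.
Insert 34: 34 < 63 → go left; 34 < 44 → go left; 34 < 43 → go left; 34 > 5 → go right; 34 > 21 → go right; 34 > 22 → go right. Place as right child of 22.
Insert 50: 50 < 63 → go left; 50 > 44 → go right; 50 < 59 → go left; 50 > 46 → go right. Place as right child of 46.
Insert 7: 7 < 63 → go left; 7 < 44 → go left; 7 < 43 → go left; 7 > 5 → go right; 7 < 21 → go left. Place as left child of 21.

Path to 104: 63 → 64 → 101 → 108 → 104, which is 4 edges.

4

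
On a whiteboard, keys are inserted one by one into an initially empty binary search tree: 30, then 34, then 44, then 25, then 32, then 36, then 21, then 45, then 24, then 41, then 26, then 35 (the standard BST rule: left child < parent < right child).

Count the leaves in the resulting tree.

Insert 30: tree is empty, so 30 becomes the root.
Insert 34: 34 > 30 → go right. Place as right child of 30.
Insert 44: 44 > 30 → go right; 44 > 34 → go right. Place as right child of 34.
Insert 25: 25 < 30 → go left. Place as left child of 30.
Insert 32: 32 > 30 → go right; 32 < 34 → go left. Place as left child of 34.
Insert 36: 36 > 30 → go right; 36 > 34 → go right; 36 < 44 → go left. Place as left child of 44.
Insert 21: 21 < 30 → go left; 21 < 25 → go left. Place as left child of 25.
Insert 45: 45 > 30 → go right; 45 > 34 → go right; 45 > 44 → go right. Place as right child of 44.
Insert 24: 24 < 30 → go left; 24 < 25 → go left; 24 > 21 → go right. Place as right child of 21.
Insert 41: 41 > 30 → go right; 41 > 34 → go right; 41 < 44 → go left; 41 > 36 → go right. Place as right child of 36.
Insert 26: 26 < 30 → go left; 26 > 25 → go right. Place as right child of 25.
Insert 35: 35 > 30 → go right; 35 > 34 → go right; 35 < 44 → go left; 35 < 36 → go left. Place as left child of 36.

Leaves: 24, 26, 32, 35, 41, 45 — 6 in total.

6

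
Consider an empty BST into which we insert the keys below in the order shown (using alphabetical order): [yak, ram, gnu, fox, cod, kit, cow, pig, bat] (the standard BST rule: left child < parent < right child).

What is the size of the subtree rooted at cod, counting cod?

yak: root
ram: left child of yak (depth 1)
gnu: left child of ram (depth 2)
fox: left child of gnu (depth 3)
cod: left child of fox (depth 4)
kit: right child of gnu (depth 3)
cow: right child of cod (depth 5)
pig: right child of kit (depth 4)
bat: left child of cod (depth 5)

Subtree rooted at cod contains: cod, bat, cow — 3 nodes.

3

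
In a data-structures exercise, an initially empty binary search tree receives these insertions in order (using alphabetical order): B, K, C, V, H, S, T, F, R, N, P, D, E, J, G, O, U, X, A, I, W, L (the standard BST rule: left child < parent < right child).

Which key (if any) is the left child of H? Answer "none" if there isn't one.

F

Resulting structure (node: left, right):
  B: L=A, R=K
  K: L=C, R=V
  C: L=–, R=H
  V: L=S, R=X
  H: L=F, R=J
  S: L=R, R=T
  T: L=–, R=U
  F: L=D, R=G
  R: L=N, R=–
  N: L=L, R=P
  P: L=O, R=–
  D: L=–, R=E
  E: L=–, R=–
  J: L=I, R=–
  G: L=–, R=–
  O: L=–, R=–
  U: L=–, R=–
  X: L=W, R=–
  A: L=–, R=–
  I: L=–, R=–
  W: L=–, R=–
  L: L=–, R=–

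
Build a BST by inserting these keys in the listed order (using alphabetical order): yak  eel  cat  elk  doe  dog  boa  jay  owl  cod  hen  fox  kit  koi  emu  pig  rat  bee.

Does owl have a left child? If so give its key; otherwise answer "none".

kit

yak: root
eel: left child of yak (depth 1)
cat: left child of eel (depth 2)
elk: right child of eel (depth 2)
doe: right child of cat (depth 3)
dog: right child of doe (depth 4)
boa: left child of cat (depth 3)
jay: right child of elk (depth 3)
owl: right child of jay (depth 4)
cod: left child of doe (depth 4)
hen: left child of jay (depth 4)
fox: left child of hen (depth 5)
kit: left child of owl (depth 5)
koi: right child of kit (depth 6)
emu: left child of fox (depth 6)
pig: right child of owl (depth 5)
rat: right child of pig (depth 6)
bee: left child of boa (depth 4)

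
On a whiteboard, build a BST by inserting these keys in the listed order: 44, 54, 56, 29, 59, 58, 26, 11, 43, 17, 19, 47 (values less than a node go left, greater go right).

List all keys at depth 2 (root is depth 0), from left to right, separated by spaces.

26 43 47 56

44: root
54: right child of 44 (depth 1)
56: right child of 54 (depth 2)
29: left child of 44 (depth 1)
59: right child of 56 (depth 3)
58: left child of 59 (depth 4)
26: left child of 29 (depth 2)
11: left child of 26 (depth 3)
43: right child of 29 (depth 2)
17: right child of 11 (depth 4)
19: right child of 17 (depth 5)
47: left child of 54 (depth 2)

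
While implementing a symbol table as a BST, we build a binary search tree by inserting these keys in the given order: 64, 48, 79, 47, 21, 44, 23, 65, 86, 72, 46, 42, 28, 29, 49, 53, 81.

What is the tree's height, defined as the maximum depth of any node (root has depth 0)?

8

64: root
48: left child of 64 (depth 1)
79: right child of 64 (depth 1)
47: left child of 48 (depth 2)
21: left child of 47 (depth 3)
44: right child of 21 (depth 4)
23: left child of 44 (depth 5)
65: left child of 79 (depth 2)
86: right child of 79 (depth 2)
72: right child of 65 (depth 3)
46: right child of 44 (depth 5)
42: right child of 23 (depth 6)
28: left child of 42 (depth 7)
29: right child of 28 (depth 8)
49: right child of 48 (depth 2)
53: right child of 49 (depth 3)
81: left child of 86 (depth 3)

The deepest node is 29 at depth 8.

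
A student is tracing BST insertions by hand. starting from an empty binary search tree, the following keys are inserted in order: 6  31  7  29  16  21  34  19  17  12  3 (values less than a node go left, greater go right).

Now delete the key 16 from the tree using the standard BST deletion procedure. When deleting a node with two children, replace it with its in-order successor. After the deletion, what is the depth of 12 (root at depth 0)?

Insert 6: tree is empty, so 6 becomes the root.
Insert 31: 31 > 6 → go right. Place as right child of 6.
Insert 7: 7 > 6 → go right; 7 < 31 → go left. Place as left child of 31.
Insert 29: 29 > 6 → go right; 29 < 31 → go left; 29 > 7 → go right. Place as right child of 7.
Insert 16: 16 > 6 → go right; 16 < 31 → go left; 16 > 7 → go right; 16 < 29 → go left. Place as left child of 29.
Insert 21: 21 > 6 → go right; 21 < 31 → go left; 21 > 7 → go right; 21 < 29 → go left; 21 > 16 → go right. Place as right child of 16.
Insert 34: 34 > 6 → go right; 34 > 31 → go right. Place as right child of 31.
Insert 19: 19 > 6 → go right; 19 < 31 → go left; 19 > 7 → go right; 19 < 29 → go left; 19 > 16 → go right; 19 < 21 → go left. Place as left child of 21.
Insert 17: 17 > 6 → go right; 17 < 31 → go left; 17 > 7 → go right; 17 < 29 → go left; 17 > 16 → go right; 17 < 21 → go left; 17 < 19 → go left. Place as left child of 19.
Insert 12: 12 > 6 → go right; 12 < 31 → go left; 12 > 7 → go right; 12 < 29 → go left; 12 < 16 → go left. Place as left child of 16.
Insert 3: 3 < 6 → go left. Place as left child of 6.

Delete 16 (two children — replace with in-order successor).
After deletion, path to 12: 6 → 31 → 7 → 29 → 17 → 12.

5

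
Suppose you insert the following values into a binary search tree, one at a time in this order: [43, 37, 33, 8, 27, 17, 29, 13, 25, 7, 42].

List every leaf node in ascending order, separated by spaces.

7 13 25 29 42

Resulting structure (node: left, right):
  43: L=37, R=–
  37: L=33, R=42
  33: L=8, R=–
  8: L=7, R=27
  27: L=17, R=29
  17: L=13, R=25
  29: L=–, R=–
  13: L=–, R=–
  25: L=–, R=–
  7: L=–, R=–
  42: L=–, R=–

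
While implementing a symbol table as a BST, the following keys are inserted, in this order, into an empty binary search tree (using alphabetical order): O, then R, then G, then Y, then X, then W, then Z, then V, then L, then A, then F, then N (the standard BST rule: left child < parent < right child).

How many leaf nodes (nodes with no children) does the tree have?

O: root
R: right child of O (depth 1)
G: left child of O (depth 1)
Y: right child of R (depth 2)
X: left child of Y (depth 3)
W: left child of X (depth 4)
Z: right child of Y (depth 3)
V: left child of W (depth 5)
L: right child of G (depth 2)
A: left child of G (depth 2)
F: right child of A (depth 3)
N: right child of L (depth 3)

Leaves: F, N, V, Z — 4 in total.

4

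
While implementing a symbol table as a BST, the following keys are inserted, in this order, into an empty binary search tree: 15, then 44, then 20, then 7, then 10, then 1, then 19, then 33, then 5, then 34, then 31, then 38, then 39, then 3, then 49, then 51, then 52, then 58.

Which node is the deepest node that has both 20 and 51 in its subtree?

44

Insert 15: tree is empty, so 15 becomes the root.
Insert 44: 44 > 15 → go right. Place as right child of 15.
Insert 20: 20 > 15 → go right; 20 < 44 → go left. Place as left child of 44.
Insert 7: 7 < 15 → go left. Place as left child of 15.
Insert 10: 10 < 15 → go left; 10 > 7 → go right. Place as right child of 7.
Insert 1: 1 < 15 → go left; 1 < 7 → go left. Place as left child of 7.
Insert 19: 19 > 15 → go right; 19 < 44 → go left; 19 < 20 → go left. Place as left child of 20.
Insert 33: 33 > 15 → go right; 33 < 44 → go left; 33 > 20 → go right. Place as right child of 20.
Insert 5: 5 < 15 → go left; 5 < 7 → go left; 5 > 1 → go right. Place as right child of 1.
Insert 34: 34 > 15 → go right; 34 < 44 → go left; 34 > 20 → go right; 34 > 33 → go right. Place as right child of 33.
Insert 31: 31 > 15 → go right; 31 < 44 → go left; 31 > 20 → go right; 31 < 33 → go left. Place as left child of 33.
Insert 38: 38 > 15 → go right; 38 < 44 → go left; 38 > 20 → go right; 38 > 33 → go right; 38 > 34 → go right. Place as right child of 34.
Insert 39: 39 > 15 → go right; 39 < 44 → go left; 39 > 20 → go right; 39 > 33 → go right; 39 > 34 → go right; 39 > 38 → go right. Place as right child of 38.
Insert 3: 3 < 15 → go left; 3 < 7 → go left; 3 > 1 → go right; 3 < 5 → go left. Place as left child of 5.
Insert 49: 49 > 15 → go right; 49 > 44 → go right. Place as right child of 44.
Insert 51: 51 > 15 → go right; 51 > 44 → go right; 51 > 49 → go right. Place as right child of 49.
Insert 52: 52 > 15 → go right; 52 > 44 → go right; 52 > 49 → go right; 52 > 51 → go right. Place as right child of 51.
Insert 58: 58 > 15 → go right; 58 > 44 → go right; 58 > 49 → go right; 58 > 51 → go right; 58 > 52 → go right. Place as right child of 52.

Path to 20: 15 → 44 → 20
Path to 51: 15 → 44 → 49 → 51
The paths share a prefix ending at 44, then split left and right.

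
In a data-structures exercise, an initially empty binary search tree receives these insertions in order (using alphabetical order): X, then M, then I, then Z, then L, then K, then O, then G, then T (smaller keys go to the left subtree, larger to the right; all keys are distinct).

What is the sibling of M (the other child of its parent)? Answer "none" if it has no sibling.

X: root
M: left child of X (depth 1)
I: left child of M (depth 2)
Z: right child of X (depth 1)
L: right child of I (depth 3)
K: left child of L (depth 4)
O: right child of M (depth 2)
G: left child of I (depth 3)
T: right child of O (depth 3)

M's parent is X; the other child of X is Z.

Z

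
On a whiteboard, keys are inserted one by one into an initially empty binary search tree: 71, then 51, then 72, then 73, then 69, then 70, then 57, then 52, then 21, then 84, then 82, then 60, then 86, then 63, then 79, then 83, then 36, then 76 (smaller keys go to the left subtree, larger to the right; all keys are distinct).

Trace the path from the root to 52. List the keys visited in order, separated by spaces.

71 51 69 57 52

Resulting structure (node: left, right):
  71: L=51, R=72
  51: L=21, R=69
  72: L=–, R=73
  73: L=–, R=84
  69: L=57, R=70
  70: L=–, R=–
  57: L=52, R=60
  52: L=–, R=–
  21: L=–, R=36
  84: L=82, R=86
  82: L=79, R=83
  60: L=–, R=63
  86: L=–, R=–
  63: L=–, R=–
  79: L=76, R=–
  83: L=–, R=–
  36: L=–, R=–
  76: L=–, R=–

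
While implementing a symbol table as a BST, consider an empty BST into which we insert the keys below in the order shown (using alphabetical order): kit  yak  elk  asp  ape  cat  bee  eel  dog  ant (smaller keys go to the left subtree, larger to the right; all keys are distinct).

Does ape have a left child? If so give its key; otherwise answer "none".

ant

Resulting structure (node: left, right):
  kit: L=elk, R=yak
  yak: L=–, R=–
  elk: L=asp, R=–
  asp: L=ape, R=cat
  ape: L=ant, R=–
  cat: L=bee, R=eel
  bee: L=–, R=–
  eel: L=dog, R=–
  dog: L=–, R=–
  ant: L=–, R=–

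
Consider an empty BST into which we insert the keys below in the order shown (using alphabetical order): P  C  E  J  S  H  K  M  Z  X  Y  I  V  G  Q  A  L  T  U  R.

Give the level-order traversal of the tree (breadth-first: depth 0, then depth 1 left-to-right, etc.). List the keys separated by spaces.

P C S A E Q Z J R X H K V Y G I M T L U

Insert P: tree is empty, so P becomes the root.
Insert C: C < P → go left. Place as left child of P.
Insert E: E < P → go left; E > C → go right. Place as right child of C.
Insert J: J < P → go left; J > C → go right; J > E → go right. Place as right child of E.
Insert S: S > P → go right. Place as right child of P.
Insert H: H < P → go left; H > C → go right; H > E → go right; H < J → go left. Place as left child of J.
Insert K: K < P → go left; K > C → go right; K > E → go right; K > J → go right. Place as right child of J.
Insert M: M < P → go left; M > C → go right; M > E → go right; M > J → go right; M > K → go right. Place as right child of K.
Insert Z: Z > P → go right; Z > S → go right. Place as right child of S.
Insert X: X > P → go right; X > S → go right; X < Z → go left. Place as left child of Z.
Insert Y: Y > P → go right; Y > S → go right; Y < Z → go left; Y > X → go right. Place as right child of X.
Insert I: I < P → go left; I > C → go right; I > E → go right; I < J → go left; I > H → go right. Place as right child of H.
Insert V: V > P → go right; V > S → go right; V < Z → go left; V < X → go left. Place as left child of X.
Insert G: G < P → go left; G > C → go right; G > E → go right; G < J → go left; G < H → go left. Place as left child of H.
Insert Q: Q > P → go right; Q < S → go left. Place as left child of S.
Insert A: A < P → go left; A < C → go left. Place as left child of C.
Insert L: L < P → go left; L > C → go right; L > E → go right; L > J → go right; L > K → go right; L < M → go left. Place as left child of M.
Insert T: T > P → go right; T > S → go right; T < Z → go left; T < X → go left; T < V → go left. Place as left child of V.
Insert U: U > P → go right; U > S → go right; U < Z → go left; U < X → go left; U < V → go left; U > T → go right. Place as right child of T.
Insert R: R > P → go right; R < S → go left; R > Q → go right. Place as right child of Q.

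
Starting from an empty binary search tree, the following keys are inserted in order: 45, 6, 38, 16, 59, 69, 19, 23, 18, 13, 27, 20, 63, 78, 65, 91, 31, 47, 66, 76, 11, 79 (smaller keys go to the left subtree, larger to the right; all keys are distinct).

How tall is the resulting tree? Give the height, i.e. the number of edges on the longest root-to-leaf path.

7

45: root
6: left child of 45 (depth 1)
38: right child of 6 (depth 2)
16: left child of 38 (depth 3)
59: right child of 45 (depth 1)
69: right child of 59 (depth 2)
19: right child of 16 (depth 4)
23: right child of 19 (depth 5)
18: left child of 19 (depth 5)
13: left child of 16 (depth 4)
27: right child of 23 (depth 6)
20: left child of 23 (depth 6)
63: left child of 69 (depth 3)
78: right child of 69 (depth 3)
65: right child of 63 (depth 4)
91: right child of 78 (depth 4)
31: right child of 27 (depth 7)
47: left child of 59 (depth 2)
66: right child of 65 (depth 5)
76: left child of 78 (depth 4)
11: left child of 13 (depth 5)
79: left child of 91 (depth 5)

The deepest node is 31 at depth 7.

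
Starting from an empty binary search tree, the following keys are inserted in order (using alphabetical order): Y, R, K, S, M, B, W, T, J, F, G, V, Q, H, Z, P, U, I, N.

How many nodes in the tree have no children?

Insert Y: tree is empty, so Y becomes the root.
Insert R: R < Y → go left. Place as left child of Y.
Insert K: K < Y → go left; K < R → go left. Place as left child of R.
Insert S: S < Y → go left; S > R → go right. Place as right child of R.
Insert M: M < Y → go left; M < R → go left; M > K → go right. Place as right child of K.
Insert B: B < Y → go left; B < R → go left; B < K → go left. Place as left child of K.
Insert W: W < Y → go left; W > R → go right; W > S → go right. Place as right child of S.
Insert T: T < Y → go left; T > R → go right; T > S → go right; T < W → go left. Place as left child of W.
Insert J: J < Y → go left; J < R → go left; J < K → go left; J > B → go right. Place as right child of B.
Insert F: F < Y → go left; F < R → go left; F < K → go left; F > B → go right; F < J → go left. Place as left child of J.
Insert G: G < Y → go left; G < R → go left; G < K → go left; G > B → go right; G < J → go left; G > F → go right. Place as right child of F.
Insert V: V < Y → go left; V > R → go right; V > S → go right; V < W → go left; V > T → go right. Place as right child of T.
Insert Q: Q < Y → go left; Q < R → go left; Q > K → go right; Q > M → go right. Place as right child of M.
Insert H: H < Y → go left; H < R → go left; H < K → go left; H > B → go right; H < J → go left; H > F → go right; H > G → go right. Place as right child of G.
Insert Z: Z > Y → go right. Place as right child of Y.
Insert P: P < Y → go left; P < R → go left; P > K → go right; P > M → go right; P < Q → go left. Place as left child of Q.
Insert U: U < Y → go left; U > R → go right; U > S → go right; U < W → go left; U > T → go right; U < V → go left. Place as left child of V.
Insert I: I < Y → go left; I < R → go left; I < K → go left; I > B → go right; I < J → go left; I > F → go right; I > G → go right; I > H → go right. Place as right child of H.
Insert N: N < Y → go left; N < R → go left; N > K → go right; N > M → go right; N < Q → go left; N < P → go left. Place as left child of P.

Leaves: I, N, U, Z — 4 in total.

4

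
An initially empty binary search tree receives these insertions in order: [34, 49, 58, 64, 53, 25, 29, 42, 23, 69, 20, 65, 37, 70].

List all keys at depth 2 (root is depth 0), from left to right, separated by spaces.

23 29 42 58

Insert 34: tree is empty, so 34 becomes the root.
Insert 49: 49 > 34 → go right. Place as right child of 34.
Insert 58: 58 > 34 → go right; 58 > 49 → go right. Place as right child of 49.
Insert 64: 64 > 34 → go right; 64 > 49 → go right; 64 > 58 → go right. Place as right child of 58.
Insert 53: 53 > 34 → go right; 53 > 49 → go right; 53 < 58 → go left. Place as left child of 58.
Insert 25: 25 < 34 → go left. Place as left child of 34.
Insert 29: 29 < 34 → go left; 29 > 25 → go right. Place as right child of 25.
Insert 42: 42 > 34 → go right; 42 < 49 → go left. Place as left child of 49.
Insert 23: 23 < 34 → go left; 23 < 25 → go left. Place as left child of 25.
Insert 69: 69 > 34 → go right; 69 > 49 → go right; 69 > 58 → go right; 69 > 64 → go right. Place as right child of 64.
Insert 20: 20 < 34 → go left; 20 < 25 → go left; 20 < 23 → go left. Place as left child of 23.
Insert 65: 65 > 34 → go right; 65 > 49 → go right; 65 > 58 → go right; 65 > 64 → go right; 65 < 69 → go left. Place as left child of 69.
Insert 37: 37 > 34 → go right; 37 < 49 → go left; 37 < 42 → go left. Place as left child of 42.
Insert 70: 70 > 34 → go right; 70 > 49 → go right; 70 > 58 → go right; 70 > 64 → go right; 70 > 69 → go right. Place as right child of 69.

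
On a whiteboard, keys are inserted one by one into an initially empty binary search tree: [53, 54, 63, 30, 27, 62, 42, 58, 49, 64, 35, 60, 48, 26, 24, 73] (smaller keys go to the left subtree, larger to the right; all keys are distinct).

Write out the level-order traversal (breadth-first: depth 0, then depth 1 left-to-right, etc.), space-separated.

Resulting structure (node: left, right):
  53: L=30, R=54
  54: L=–, R=63
  63: L=62, R=64
  30: L=27, R=42
  27: L=26, R=–
  62: L=58, R=–
  42: L=35, R=49
  58: L=–, R=60
  49: L=48, R=–
  64: L=–, R=73
  35: L=–, R=–
  60: L=–, R=–
  48: L=–, R=–
  26: L=24, R=–
  24: L=–, R=–
  73: L=–, R=–

53 30 54 27 42 63 26 35 49 62 64 24 48 58 73 60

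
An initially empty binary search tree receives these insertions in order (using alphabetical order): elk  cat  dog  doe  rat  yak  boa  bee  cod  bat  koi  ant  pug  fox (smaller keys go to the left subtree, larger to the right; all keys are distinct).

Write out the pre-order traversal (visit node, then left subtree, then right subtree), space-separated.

Insert elk: tree is empty, so elk becomes the root.
Insert cat: cat < elk → go left. Place as left child of elk.
Insert dog: dog < elk → go left; dog > cat → go right. Place as right child of cat.
Insert doe: doe < elk → go left; doe > cat → go right; doe < dog → go left. Place as left child of dog.
Insert rat: rat > elk → go right. Place as right child of elk.
Insert yak: yak > elk → go right; yak > rat → go right. Place as right child of rat.
Insert boa: boa < elk → go left; boa < cat → go left. Place as left child of cat.
Insert bee: bee < elk → go left; bee < cat → go left; bee < boa → go left. Place as left child of boa.
Insert cod: cod < elk → go left; cod > cat → go right; cod < dog → go left; cod < doe → go left. Place as left child of doe.
Insert bat: bat < elk → go left; bat < cat → go left; bat < boa → go left; bat < bee → go left. Place as left child of bee.
Insert koi: koi > elk → go right; koi < rat → go left. Place as left child of rat.
Insert ant: ant < elk → go left; ant < cat → go left; ant < boa → go left; ant < bee → go left; ant < bat → go left. Place as left child of bat.
Insert pug: pug > elk → go right; pug < rat → go left; pug > koi → go right. Place as right child of koi.
Insert fox: fox > elk → go right; fox < rat → go left; fox < koi → go left. Place as left child of koi.

elk cat boa bee bat ant dog doe cod rat koi fox pug yak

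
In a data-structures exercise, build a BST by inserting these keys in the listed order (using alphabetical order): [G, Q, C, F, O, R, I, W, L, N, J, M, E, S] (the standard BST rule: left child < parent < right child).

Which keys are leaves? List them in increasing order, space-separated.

E J M S

Insert G: tree is empty, so G becomes the root.
Insert Q: Q > G → go right. Place as right child of G.
Insert C: C < G → go left. Place as left child of G.
Insert F: F < G → go left; F > C → go right. Place as right child of C.
Insert O: O > G → go right; O < Q → go left. Place as left child of Q.
Insert R: R > G → go right; R > Q → go right. Place as right child of Q.
Insert I: I > G → go right; I < Q → go left; I < O → go left. Place as left child of O.
Insert W: W > G → go right; W > Q → go right; W > R → go right. Place as right child of R.
Insert L: L > G → go right; L < Q → go left; L < O → go left; L > I → go right. Place as right child of I.
Insert N: N > G → go right; N < Q → go left; N < O → go left; N > I → go right; N > L → go right. Place as right child of L.
Insert J: J > G → go right; J < Q → go left; J < O → go left; J > I → go right; J < L → go left. Place as left child of L.
Insert M: M > G → go right; M < Q → go left; M < O → go left; M > I → go right; M > L → go right; M < N → go left. Place as left child of N.
Insert E: E < G → go left; E > C → go right; E < F → go left. Place as left child of F.
Insert S: S > G → go right; S > Q → go right; S > R → go right; S < W → go left. Place as left child of W.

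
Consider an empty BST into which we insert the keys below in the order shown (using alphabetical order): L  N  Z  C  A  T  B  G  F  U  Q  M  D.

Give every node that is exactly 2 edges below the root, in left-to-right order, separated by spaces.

Resulting structure (node: left, right):
  L: L=C, R=N
  N: L=M, R=Z
  Z: L=T, R=–
  C: L=A, R=G
  A: L=–, R=B
  T: L=Q, R=U
  B: L=–, R=–
  G: L=F, R=–
  F: L=D, R=–
  U: L=–, R=–
  Q: L=–, R=–
  M: L=–, R=–
  D: L=–, R=–

A G M Z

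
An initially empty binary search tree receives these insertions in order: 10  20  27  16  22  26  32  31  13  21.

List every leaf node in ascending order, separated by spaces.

Resulting structure (node: left, right):
  10: L=–, R=20
  20: L=16, R=27
  27: L=22, R=32
  16: L=13, R=–
  22: L=21, R=26
  26: L=–, R=–
  32: L=31, R=–
  31: L=–, R=–
  13: L=–, R=–
  21: L=–, R=–

13 21 26 31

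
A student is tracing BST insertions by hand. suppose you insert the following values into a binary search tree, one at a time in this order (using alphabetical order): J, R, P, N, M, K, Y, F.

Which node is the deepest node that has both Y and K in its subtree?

R

Insert J: tree is empty, so J becomes the root.
Insert R: R > J → go right. Place as right child of J.
Insert P: P > J → go right; P < R → go left. Place as left child of R.
Insert N: N > J → go right; N < R → go left; N < P → go left. Place as left child of P.
Insert M: M > J → go right; M < R → go left; M < P → go left; M < N → go left. Place as left child of N.
Insert K: K > J → go right; K < R → go left; K < P → go left; K < N → go left; K < M → go left. Place as left child of M.
Insert Y: Y > J → go right; Y > R → go right. Place as right child of R.
Insert F: F < J → go left. Place as left child of J.

Path to Y: J → R → Y
Path to K: J → R → P → N → M → K
The paths share a prefix ending at R, then split left and right.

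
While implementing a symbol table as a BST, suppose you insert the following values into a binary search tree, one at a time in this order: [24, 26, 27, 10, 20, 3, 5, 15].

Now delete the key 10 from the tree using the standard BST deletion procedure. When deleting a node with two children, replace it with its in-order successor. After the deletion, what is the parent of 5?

3

24: root
26: right child of 24 (depth 1)
27: right child of 26 (depth 2)
10: left child of 24 (depth 1)
20: right child of 10 (depth 2)
3: left child of 10 (depth 2)
5: right child of 3 (depth 3)
15: left child of 20 (depth 3)

Delete 10 (two children — replace with in-order successor).
After deletion, 5's parent is 3.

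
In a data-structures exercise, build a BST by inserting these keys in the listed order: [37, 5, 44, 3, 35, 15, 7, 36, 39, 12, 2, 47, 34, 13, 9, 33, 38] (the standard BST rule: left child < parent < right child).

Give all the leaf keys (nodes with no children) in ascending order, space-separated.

2 9 13 33 36 38 47

Insert 37: tree is empty, so 37 becomes the root.
Insert 5: 5 < 37 → go left. Place as left child of 37.
Insert 44: 44 > 37 → go right. Place as right child of 37.
Insert 3: 3 < 37 → go left; 3 < 5 → go left. Place as left child of 5.
Insert 35: 35 < 37 → go left; 35 > 5 → go right. Place as right child of 5.
Insert 15: 15 < 37 → go left; 15 > 5 → go right; 15 < 35 → go left. Place as left child of 35.
Insert 7: 7 < 37 → go left; 7 > 5 → go right; 7 < 35 → go left; 7 < 15 → go left. Place as left child of 15.
Insert 36: 36 < 37 → go left; 36 > 5 → go right; 36 > 35 → go right. Place as right child of 35.
Insert 39: 39 > 37 → go right; 39 < 44 → go left. Place as left child of 44.
Insert 12: 12 < 37 → go left; 12 > 5 → go right; 12 < 35 → go left; 12 < 15 → go left; 12 > 7 → go right. Place as right child of 7.
Insert 2: 2 < 37 → go left; 2 < 5 → go left; 2 < 3 → go left. Place as left child of 3.
Insert 47: 47 > 37 → go right; 47 > 44 → go right. Place as right child of 44.
Insert 34: 34 < 37 → go left; 34 > 5 → go right; 34 < 35 → go left; 34 > 15 → go right. Place as right child of 15.
Insert 13: 13 < 37 → go left; 13 > 5 → go right; 13 < 35 → go left; 13 < 15 → go left; 13 > 7 → go right; 13 > 12 → go right. Place as right child of 12.
Insert 9: 9 < 37 → go left; 9 > 5 → go right; 9 < 35 → go left; 9 < 15 → go left; 9 > 7 → go right; 9 < 12 → go left. Place as left child of 12.
Insert 33: 33 < 37 → go left; 33 > 5 → go right; 33 < 35 → go left; 33 > 15 → go right; 33 < 34 → go left. Place as left child of 34.
Insert 38: 38 > 37 → go right; 38 < 44 → go left; 38 < 39 → go left. Place as left child of 39.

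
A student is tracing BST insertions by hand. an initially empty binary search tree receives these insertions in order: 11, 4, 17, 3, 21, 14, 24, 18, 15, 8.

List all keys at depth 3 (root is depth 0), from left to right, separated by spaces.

15 18 24

Insert 11: tree is empty, so 11 becomes the root.
Insert 4: 4 < 11 → go left. Place as left child of 11.
Insert 17: 17 > 11 → go right. Place as right child of 11.
Insert 3: 3 < 11 → go left; 3 < 4 → go left. Place as left child of 4.
Insert 21: 21 > 11 → go right; 21 > 17 → go right. Place as right child of 17.
Insert 14: 14 > 11 → go right; 14 < 17 → go left. Place as left child of 17.
Insert 24: 24 > 11 → go right; 24 > 17 → go right; 24 > 21 → go right. Place as right child of 21.
Insert 18: 18 > 11 → go right; 18 > 17 → go right; 18 < 21 → go left. Place as left child of 21.
Insert 15: 15 > 11 → go right; 15 < 17 → go left; 15 > 14 → go right. Place as right child of 14.
Insert 8: 8 < 11 → go left; 8 > 4 → go right. Place as right child of 4.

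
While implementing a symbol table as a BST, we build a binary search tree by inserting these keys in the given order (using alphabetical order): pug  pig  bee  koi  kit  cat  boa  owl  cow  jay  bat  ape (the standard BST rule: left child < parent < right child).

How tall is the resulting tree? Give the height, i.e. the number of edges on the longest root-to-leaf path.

7

Resulting structure (node: left, right):
  pug: L=pig, R=–
  pig: L=bee, R=–
  bee: L=bat, R=koi
  koi: L=kit, R=owl
  kit: L=cat, R=–
  cat: L=boa, R=cow
  boa: L=–, R=–
  owl: L=–, R=–
  cow: L=–, R=jay
  jay: L=–, R=–
  bat: L=ape, R=–
  ape: L=–, R=–

The deepest node is jay at depth 7.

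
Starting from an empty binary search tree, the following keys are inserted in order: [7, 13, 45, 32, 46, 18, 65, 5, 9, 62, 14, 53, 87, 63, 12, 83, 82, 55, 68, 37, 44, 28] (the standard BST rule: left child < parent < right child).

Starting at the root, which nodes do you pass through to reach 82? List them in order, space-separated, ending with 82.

7 13 45 46 65 87 83 82

7: root
13: right child of 7 (depth 1)
45: right child of 13 (depth 2)
32: left child of 45 (depth 3)
46: right child of 45 (depth 3)
18: left child of 32 (depth 4)
65: right child of 46 (depth 4)
5: left child of 7 (depth 1)
9: left child of 13 (depth 2)
62: left child of 65 (depth 5)
14: left child of 18 (depth 5)
53: left child of 62 (depth 6)
87: right child of 65 (depth 5)
63: right child of 62 (depth 6)
12: right child of 9 (depth 3)
83: left child of 87 (depth 6)
82: left child of 83 (depth 7)
55: right child of 53 (depth 7)
68: left child of 82 (depth 8)
37: right child of 32 (depth 4)
44: right child of 37 (depth 5)
28: right child of 18 (depth 5)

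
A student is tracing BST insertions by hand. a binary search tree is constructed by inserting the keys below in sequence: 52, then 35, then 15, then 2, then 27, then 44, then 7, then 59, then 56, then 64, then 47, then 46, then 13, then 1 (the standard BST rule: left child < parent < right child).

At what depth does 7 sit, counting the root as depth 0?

4

Insert 52: tree is empty, so 52 becomes the root.
Insert 35: 35 < 52 → go left. Place as left child of 52.
Insert 15: 15 < 52 → go left; 15 < 35 → go left. Place as left child of 35.
Insert 2: 2 < 52 → go left; 2 < 35 → go left; 2 < 15 → go left. Place as left child of 15.
Insert 27: 27 < 52 → go left; 27 < 35 → go left; 27 > 15 → go right. Place as right child of 15.
Insert 44: 44 < 52 → go left; 44 > 35 → go right. Place as right child of 35.
Insert 7: 7 < 52 → go left; 7 < 35 → go left; 7 < 15 → go left; 7 > 2 → go right. Place as right child of 2.
Insert 59: 59 > 52 → go right. Place as right child of 52.
Insert 56: 56 > 52 → go right; 56 < 59 → go left. Place as left child of 59.
Insert 64: 64 > 52 → go right; 64 > 59 → go right. Place as right child of 59.
Insert 47: 47 < 52 → go left; 47 > 35 → go right; 47 > 44 → go right. Place as right child of 44.
Insert 46: 46 < 52 → go left; 46 > 35 → go right; 46 > 44 → go right; 46 < 47 → go left. Place as left child of 47.
Insert 13: 13 < 52 → go left; 13 < 35 → go left; 13 < 15 → go left; 13 > 2 → go right; 13 > 7 → go right. Place as right child of 7.
Insert 1: 1 < 52 → go left; 1 < 35 → go left; 1 < 15 → go left; 1 < 2 → go left. Place as left child of 2.

Path to 7: 52 → 35 → 15 → 2 → 7, which is 4 edges.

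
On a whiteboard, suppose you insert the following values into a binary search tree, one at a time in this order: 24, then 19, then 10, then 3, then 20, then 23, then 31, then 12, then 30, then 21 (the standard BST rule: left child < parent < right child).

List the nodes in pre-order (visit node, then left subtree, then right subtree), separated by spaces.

24 19 10 3 12 20 23 21 31 30

Insert 24: tree is empty, so 24 becomes the root.
Insert 19: 19 < 24 → go left. Place as left child of 24.
Insert 10: 10 < 24 → go left; 10 < 19 → go left. Place as left child of 19.
Insert 3: 3 < 24 → go left; 3 < 19 → go left; 3 < 10 → go left. Place as left child of 10.
Insert 20: 20 < 24 → go left; 20 > 19 → go right. Place as right child of 19.
Insert 23: 23 < 24 → go left; 23 > 19 → go right; 23 > 20 → go right. Place as right child of 20.
Insert 31: 31 > 24 → go right. Place as right child of 24.
Insert 12: 12 < 24 → go left; 12 < 19 → go left; 12 > 10 → go right. Place as right child of 10.
Insert 30: 30 > 24 → go right; 30 < 31 → go left. Place as left child of 31.
Insert 21: 21 < 24 → go left; 21 > 19 → go right; 21 > 20 → go right; 21 < 23 → go left. Place as left child of 23.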